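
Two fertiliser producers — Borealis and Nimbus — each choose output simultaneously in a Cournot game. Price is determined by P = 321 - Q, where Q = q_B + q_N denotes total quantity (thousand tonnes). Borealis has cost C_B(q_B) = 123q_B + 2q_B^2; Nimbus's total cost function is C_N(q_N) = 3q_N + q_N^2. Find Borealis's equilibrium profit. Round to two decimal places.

Borealis's profit: π_B = (321 - Q)q_B - (123q_B + 2q_B²). Setting ∂π_B/∂q_B = 0: 198 - 6q_B - (q_N) = 0.
Nimbus's first-order condition: 318 - 4q_N - (q_B) = 0.
Rearranging gives the reaction functions q_B = (198 - q_N)/6 and q_N = (318 - q_B)/4.
Solving the pair: q_B = 474/23, q_N = 1710/23.
Price P = 321 - 94.9565 = 226.0435.
Borealis's profit: 226.0435·(474/23) - 123·(474/23) - 2(474/23)² = 1274.1550.

1274.16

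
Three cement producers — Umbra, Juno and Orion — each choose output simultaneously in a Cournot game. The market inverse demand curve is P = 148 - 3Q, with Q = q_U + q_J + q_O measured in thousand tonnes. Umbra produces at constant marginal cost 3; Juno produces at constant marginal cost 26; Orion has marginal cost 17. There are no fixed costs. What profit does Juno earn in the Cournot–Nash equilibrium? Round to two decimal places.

168.75

Umbra's profit: π_U = (148 - 3Q)q_U - (3q_U). Setting ∂π_U/∂q_U = 0: 145 - 6q_U - 3(q_J + q_O) = 0.
Juno's first-order condition: 122 - 6q_J - 3(q_U + q_O) = 0.
Orion's profit: π_O = (148 - 3Q)q_O - (17q_O). Setting ∂π_O/∂q_O = 0: 131 - 6q_O - 3(q_U + q_J) = 0.
Summing all 3 equations gives 398 − 12Q = 0, hence Q = 199/6.
Back-substituting: q_U = (145 − 199/2)/3 = 91/6, q_J = (122 − 199/2)/3 = 15/2, q_O = (131 − 199/2)/3 = 21/2.
Price P = 148 - 3·(199/6) = 97/2.
Juno's profit: (97/2 - 26)·(15/2) = 675/4.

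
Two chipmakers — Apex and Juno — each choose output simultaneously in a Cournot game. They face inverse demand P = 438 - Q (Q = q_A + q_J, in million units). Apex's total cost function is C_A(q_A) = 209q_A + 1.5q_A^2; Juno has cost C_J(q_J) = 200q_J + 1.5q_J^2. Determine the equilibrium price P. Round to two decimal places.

Apex's profit: π_A = (438 - Q)q_A - (209q_A + (3/2)q_A²). Setting ∂π_A/∂q_A = 0: 229 - 5q_A - (q_J) = 0.
Juno's first-order condition: 238 - 5q_J - (q_A) = 0.
Best responses: q_A = (229 - q_J)/5, q_J = (238 - q_A)/5.
Solving the pair: q_A = 907/24, q_J = 961/24.
Total output Q = 467/6, so price P = 438 - 467/6 = 360.1667.

360.17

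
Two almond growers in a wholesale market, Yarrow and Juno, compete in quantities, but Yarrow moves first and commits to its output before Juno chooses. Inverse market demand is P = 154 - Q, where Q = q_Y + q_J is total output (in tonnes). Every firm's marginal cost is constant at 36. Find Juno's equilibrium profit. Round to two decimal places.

870.25

Solve by backward induction. Given q_Y, the follower Juno maximises π_J = (154 - q_Y - q_J)q_J - 36q_J.
Follower FOC: 118 - q_Y - 2q_J = 0, so q_J(q_Y) = (118 - q_Y)/2.
The leader anticipates this reaction. Substituting into P = 154 - Q gives P = 95 - (1/2)q_Y, so π_Y = (95 - (1/2)q_Y)q_Y - 36q_Y.
Maximising: ∂π_Y/∂q_Y = 59 - q_Y = 0, giving q_Y = 59.
Then q_J = (118 - 59)/2 = 59/2.
Price P = 154 - 177/2 = 131/2.
Juno's profit: (131/2 - 36)·(59/2) = 870.2500.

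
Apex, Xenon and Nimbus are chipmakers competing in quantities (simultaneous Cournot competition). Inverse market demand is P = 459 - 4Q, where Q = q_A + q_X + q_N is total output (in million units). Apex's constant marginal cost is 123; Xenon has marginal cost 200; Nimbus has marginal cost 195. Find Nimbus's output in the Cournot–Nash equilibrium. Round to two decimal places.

12.31

Apex's profit: π_A = (459 - 4Q)q_A - (123q_A). Setting ∂π_A/∂q_A = 0: 336 - 8q_A - 4(q_X + q_N) = 0.
Xenon's first-order condition: 259 - 8q_X - 4(q_A + q_N) = 0.
Nimbus's profit: π_N = (459 - 4Q)q_N - (195q_N). Setting ∂π_N/∂q_N = 0: 264 - 8q_N - 4(q_A + q_X) = 0.
Adding the 3 first-order conditions: 859 − 16Q = 0, so Q = 859/16.
Back-substituting: q_A = (336 − 859/4)/4 = 485/16, q_X = (259 − 859/4)/4 = 177/16, q_N = (264 − 859/4)/4 = 197/16.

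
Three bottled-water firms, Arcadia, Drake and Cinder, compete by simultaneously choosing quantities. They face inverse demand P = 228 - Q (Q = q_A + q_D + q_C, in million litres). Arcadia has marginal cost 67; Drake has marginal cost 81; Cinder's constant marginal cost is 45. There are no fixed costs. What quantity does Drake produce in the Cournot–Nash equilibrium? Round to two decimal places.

Arcadia's profit: π_A = (228 - Q)q_A - (67q_A). Setting ∂π_A/∂q_A = 0: 161 - 2q_A - (q_D + q_C) = 0.
Drake's profit: π_D = (228 - Q)q_D - (81q_D). Setting ∂π_D/∂q_D = 0: 147 - 2q_D - (q_A + q_C) = 0.
Cinder's first-order condition: 183 - 2q_C - (q_A + q_D) = 0.
Summing all 3 equations gives 491 − 4Q = 0, hence Q = 491/4.
Back-substituting: q_A = (161 − 491/4) = 153/4, q_D = (147 − 491/4) = 97/4, q_C = (183 − 491/4) = 241/4.

24.25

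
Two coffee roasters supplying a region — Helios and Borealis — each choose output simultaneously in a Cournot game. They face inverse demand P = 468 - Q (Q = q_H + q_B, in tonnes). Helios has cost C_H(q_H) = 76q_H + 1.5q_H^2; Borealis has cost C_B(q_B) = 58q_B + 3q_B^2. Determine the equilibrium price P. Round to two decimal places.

Helios's profit: π_H = (468 - Q)q_H - (76q_H + (3/2)q_H²). Setting ∂π_H/∂q_H = 0: 392 - 5q_H - (q_B) = 0.
Borealis's profit: π_B = (468 - Q)q_B - (58q_B + 3q_B²). Setting ∂π_B/∂q_B = 0: 410 - 8q_B - (q_H) = 0.
So q_H = (392 - q_B)/5 and q_B = (410 - q_H)/8.
Substituting one into the other gives q_H = 69.8974 and q_B = 1658/39.
Total output Q = 112.4103, so price P = 468 - 112.4103 = 355.5897.

355.59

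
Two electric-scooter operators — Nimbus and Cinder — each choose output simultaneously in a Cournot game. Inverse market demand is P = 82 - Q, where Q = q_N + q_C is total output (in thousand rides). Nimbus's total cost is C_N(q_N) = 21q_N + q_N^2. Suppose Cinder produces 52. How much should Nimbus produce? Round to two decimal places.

2.25

With the rival's output fixed at 52, Nimbus's profit is π_N = (82 - 52 - q_N)q_N - (21q_N + q_N²) = (30 - q_N)q_N - (21q_N + q_N²).
∂π_N/∂q_N = 9 - 4q_N = 0, so q_N = 9/4.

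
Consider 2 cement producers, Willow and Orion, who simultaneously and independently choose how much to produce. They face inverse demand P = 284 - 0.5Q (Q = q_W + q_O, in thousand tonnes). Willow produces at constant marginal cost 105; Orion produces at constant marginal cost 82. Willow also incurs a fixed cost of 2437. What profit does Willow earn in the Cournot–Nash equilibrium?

Willow's profit: π_W = (284 - 0.5Q)q_W - (105q_W). Setting ∂π_W/∂q_W = 0: 179 - q_W - (1/2)(q_O) = 0.
Orion's profit: π_O = (284 - 0.5Q)q_O - (82q_O). Setting ∂π_O/∂q_O = 0: 202 - q_O - (1/2)(q_W) = 0.
So q_W = (179 - (1/2)q_O) and q_O = (202 - (1/2)q_W).
Substituting one into the other gives q_W = 104 and q_O = 150.
Price P = 284 - (1/2)·254 = 157.
Willow's profit: (157 - 105)·104 - 2437 = 2971.

2971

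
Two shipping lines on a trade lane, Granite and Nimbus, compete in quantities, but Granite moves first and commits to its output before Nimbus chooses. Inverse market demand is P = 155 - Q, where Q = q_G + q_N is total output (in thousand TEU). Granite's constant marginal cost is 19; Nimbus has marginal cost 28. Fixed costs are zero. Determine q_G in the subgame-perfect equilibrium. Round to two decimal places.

72.50

The follower Nimbus best-responds to any q_G: π_N = (155 - Q)q_N - 28q_N.
∂π_N/∂q_N = 127 - q_G - 2q_N = 0 gives the reaction function q_N = (127 - q_G)/2.
Granite substitutes q_N(q_G) into its own profit: π_G = q_G(155 - q_G - (127 - q_G)/2) - 19q_G = (183/2 - (1/2)q_G)q_G - 19q_G.
Maximising: ∂π_G/∂q_G = 145/2 - q_G = 0, giving q_G = 145/2.
Then q_N = (127 - 145/2)/2 = 109/4.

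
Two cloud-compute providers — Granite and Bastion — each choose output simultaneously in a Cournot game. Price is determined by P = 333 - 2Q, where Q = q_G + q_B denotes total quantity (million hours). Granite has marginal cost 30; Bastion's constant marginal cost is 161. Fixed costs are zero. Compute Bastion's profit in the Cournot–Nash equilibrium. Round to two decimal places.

Granite's profit: π_G = (333 - 2Q)q_G - (30q_G). Setting ∂π_G/∂q_G = 0: 303 - 4q_G - 2(q_B) = 0.
Bastion's profit: π_B = (333 - 2Q)q_B - (161q_B). Setting ∂π_B/∂q_B = 0: 172 - 4q_B - 2(q_G) = 0.
Rearranging gives the reaction functions q_G = (303 - 2q_B)/4 and q_B = (172 - 2q_G)/4.
Solving the pair: q_G = 217/3, q_B = 41/6.
Price P = 333 - 2·(475/6) = 524/3.
Bastion's profit: (524/3 - 161)·(41/6) = 1681/18.

93.39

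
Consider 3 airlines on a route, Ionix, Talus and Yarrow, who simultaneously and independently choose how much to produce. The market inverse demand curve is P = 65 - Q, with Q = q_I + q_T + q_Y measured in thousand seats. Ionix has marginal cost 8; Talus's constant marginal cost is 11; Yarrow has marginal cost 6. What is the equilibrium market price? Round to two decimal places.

22.50

Ionix's profit: π_I = (65 - Q)q_I - (8q_I). Setting ∂π_I/∂q_I = 0: 57 - 2q_I - (q_T + q_Y) = 0.
Talus's first-order condition: 54 - 2q_T - (q_I + q_Y) = 0.
Yarrow's profit: π_Y = (65 - Q)q_Y - (6q_Y). Setting ∂π_Y/∂q_Y = 0: 59 - 2q_Y - (q_I + q_T) = 0.
Adding the 3 conditions: 170 − 2Q − 2Q = 0, i.e. Q = 85/2.
Back-substituting: q_I = (57 − 85/2) = 29/2, q_T = (54 − 85/2) = 23/2, q_Y = (59 − 85/2) = 33/2.
Total output Q = 85/2, so price P = 65 - 85/2 = 45/2.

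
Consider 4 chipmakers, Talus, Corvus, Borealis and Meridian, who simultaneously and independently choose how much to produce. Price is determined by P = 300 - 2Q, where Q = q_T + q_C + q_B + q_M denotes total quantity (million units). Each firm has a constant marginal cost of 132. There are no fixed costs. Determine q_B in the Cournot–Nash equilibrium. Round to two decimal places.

16.80

A representative firm's profit is π_i = q_i(300 - 2Q) - 132q_i.
First-order condition (treating rivals' output as given): 168 - 4q_i - 2·Σ_{j≠i} q_j = 0.
By symmetry each firm produces the same amount; substituting Σ_{j≠i} q_j = 3q_i yields q_i = 168/10 = 84/5.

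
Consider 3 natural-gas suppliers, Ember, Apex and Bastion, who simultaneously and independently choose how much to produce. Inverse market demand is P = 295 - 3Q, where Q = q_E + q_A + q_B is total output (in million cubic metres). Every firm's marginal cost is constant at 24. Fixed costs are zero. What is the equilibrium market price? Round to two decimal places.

91.75

A representative firm's profit is π_i = q_i(295 - 3Q) - 24q_i.
First-order condition (treating rivals' output as given): 271 - 6q_i - 3·Σ_{j≠i} q_j = 0.
By symmetry each firm produces the same amount; substituting Σ_{j≠i} q_j = 2q_i yields q_i = 271/12.
Total output Q = 271/4, so price P = 295 - 3·(271/4) = 367/4.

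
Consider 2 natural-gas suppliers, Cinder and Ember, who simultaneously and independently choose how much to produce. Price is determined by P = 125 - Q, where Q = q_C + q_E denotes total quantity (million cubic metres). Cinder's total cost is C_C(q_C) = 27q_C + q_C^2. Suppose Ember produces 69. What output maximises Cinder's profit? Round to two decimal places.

7.25

With the rival's output fixed at 69, Cinder's profit is π_C = (125 - 69 - q_C)q_C - (27q_C + q_C²) = (56 - q_C)q_C - (27q_C + q_C²).
∂π_C/∂q_C = 29 - 4q_C = 0, so q_C = 29/4.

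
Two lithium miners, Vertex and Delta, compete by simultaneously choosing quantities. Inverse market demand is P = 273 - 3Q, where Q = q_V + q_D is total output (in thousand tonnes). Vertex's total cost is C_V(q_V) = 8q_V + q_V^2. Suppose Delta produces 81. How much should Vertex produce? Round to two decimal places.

2.75

With the rival's output fixed at 81, Vertex's profit is π_V = (273 - 3·81 - 3q_V)q_V - (8q_V + q_V²) = (30 - 3q_V)q_V - (8q_V + q_V²).
∂π_V/∂q_V = 22 - 8q_V = 0, so q_V = 11/4.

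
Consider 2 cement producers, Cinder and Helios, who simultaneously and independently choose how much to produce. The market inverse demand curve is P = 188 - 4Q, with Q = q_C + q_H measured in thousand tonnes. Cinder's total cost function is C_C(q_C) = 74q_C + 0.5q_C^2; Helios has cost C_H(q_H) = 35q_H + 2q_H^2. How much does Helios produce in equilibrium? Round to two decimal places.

Cinder's profit: π_C = (188 - 4Q)q_C - (74q_C + (1/2)q_C²). Setting ∂π_C/∂q_C = 0: 114 - 9q_C - 4(q_H) = 0.
Helios's profit: π_H = (188 - 4Q)q_H - (35q_H + 2q_H²). Setting ∂π_H/∂q_H = 0: 153 - 12q_H - 4(q_C) = 0.
Best responses: q_C = (114 - 4q_H)/9, q_H = (153 - 4q_C)/12.
Substituting one into the other gives q_C = 189/23 and q_H = 921/92.

10.01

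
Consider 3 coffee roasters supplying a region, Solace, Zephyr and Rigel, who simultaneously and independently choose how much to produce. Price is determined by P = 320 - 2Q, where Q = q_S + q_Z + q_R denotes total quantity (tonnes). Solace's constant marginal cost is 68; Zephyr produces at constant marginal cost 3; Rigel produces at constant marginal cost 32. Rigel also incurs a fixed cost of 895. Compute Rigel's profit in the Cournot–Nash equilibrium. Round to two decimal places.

Solace's profit: π_S = (320 - 2Q)q_S - (68q_S). Setting ∂π_S/∂q_S = 0: 252 - 4q_S - 2(q_Z + q_R) = 0.
Zephyr's first-order condition: 317 - 4q_Z - 2(q_S + q_R) = 0.
Rigel's first-order condition: 288 - 4q_R - 2(q_S + q_Z) = 0.
Summing all 3 equations gives 857 − 8Q = 0, hence Q = 857/8.
Back-substituting: q_S = (252 − 857/4)/2 = 151/8, q_Z = (317 − 857/4)/2 = 411/8, q_R = (288 − 857/4)/2 = 295/8.
Price P = 320 - 2·(857/8) = 423/4.
Rigel's profit: (423/4 - 32)·(295/8) - 895 = 1824.5313.

1824.53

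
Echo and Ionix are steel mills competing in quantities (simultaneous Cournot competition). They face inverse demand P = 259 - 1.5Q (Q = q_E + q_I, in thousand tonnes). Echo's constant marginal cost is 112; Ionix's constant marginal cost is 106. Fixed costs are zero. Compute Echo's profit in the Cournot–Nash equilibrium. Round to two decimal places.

1472.67

Echo's profit: π_E = (259 - 1.5Q)q_E - (112q_E). Setting ∂π_E/∂q_E = 0: 147 - 3q_E - (3/2)(q_I) = 0.
Ionix's first-order condition: 153 - 3q_I - (3/2)(q_E) = 0.
Rearranging gives the reaction functions q_E = (147 - (3/2)q_I)/3 and q_I = (153 - (3/2)q_E)/3.
Substituting one into the other gives q_E = 94/3 and q_I = 106/3.
Price P = 259 - (3/2)·(200/3) = 159.
Echo's profit: (159 - 112)·(94/3) = 1472.6667.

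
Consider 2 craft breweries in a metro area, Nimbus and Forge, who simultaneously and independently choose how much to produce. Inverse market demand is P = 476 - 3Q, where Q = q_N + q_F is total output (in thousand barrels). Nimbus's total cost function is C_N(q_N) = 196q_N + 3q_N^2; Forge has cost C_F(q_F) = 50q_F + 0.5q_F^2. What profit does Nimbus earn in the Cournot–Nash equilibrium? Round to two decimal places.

496.13

Nimbus's profit: π_N = (476 - 3Q)q_N - (196q_N + 3q_N²). Setting ∂π_N/∂q_N = 0: 280 - 12q_N - 3(q_F) = 0.
Forge's first-order condition: 426 - 7q_F - 3(q_N) = 0.
Best responses: q_N = (280 - 3q_F)/12, q_F = (426 - 3q_N)/7.
Solving the pair: q_N = 682/75, q_F = 1424/25.
Price P = 476 - 3·66.0533 = 277.8400.
Nimbus's profit: 277.8400·(682/75) - 196·(682/75) - 3(682/75)² = 496.1323.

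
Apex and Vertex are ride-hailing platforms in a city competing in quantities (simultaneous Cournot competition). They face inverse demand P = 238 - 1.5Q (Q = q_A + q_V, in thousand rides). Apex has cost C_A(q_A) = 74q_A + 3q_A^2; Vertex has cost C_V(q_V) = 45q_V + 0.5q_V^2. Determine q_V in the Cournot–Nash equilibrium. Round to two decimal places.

44.18

Apex's profit: π_A = (238 - 1.5Q)q_A - (74q_A + 3q_A²). Setting ∂π_A/∂q_A = 0: 164 - 9q_A - (3/2)(q_V) = 0.
Vertex's profit: π_V = (238 - 1.5Q)q_V - (45q_V + (1/2)q_V²). Setting ∂π_V/∂q_V = 0: 193 - 4q_V - (3/2)(q_A) = 0.
Best responses: q_A = (164 - (3/2)q_V)/9, q_V = (193 - (3/2)q_A)/4.
Solving the pair: q_A = 1466/135, q_V = 1988/45.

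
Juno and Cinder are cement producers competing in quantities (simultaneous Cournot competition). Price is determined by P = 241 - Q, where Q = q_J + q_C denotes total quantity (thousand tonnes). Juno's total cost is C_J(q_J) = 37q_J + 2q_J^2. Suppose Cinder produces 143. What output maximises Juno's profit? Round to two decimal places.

With the rival's output fixed at 143, Juno's profit is π_J = (241 - 143 - q_J)q_J - (37q_J + 2q_J²) = (98 - q_J)q_J - (37q_J + 2q_J²).
∂π_J/∂q_J = 61 - 6q_J = 0, so q_J = 61/6.

10.17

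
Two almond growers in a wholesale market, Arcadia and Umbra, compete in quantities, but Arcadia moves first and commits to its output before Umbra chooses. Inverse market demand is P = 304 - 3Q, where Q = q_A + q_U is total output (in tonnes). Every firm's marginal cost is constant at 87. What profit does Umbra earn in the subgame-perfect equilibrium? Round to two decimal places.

The follower Umbra best-responds to any q_A: π_U = (304 - 3Q)q_U - 87q_U.
Follower FOC: 217 - 3q_A - 6q_U = 0, so q_U(q_A) = (217 - 3q_A)/6.
Arcadia substitutes q_U(q_A) into its own profit: π_A = q_A(304 - 3q_A - (217 - 3q_A)/2) - 87q_A = (391/2 - (3/2)q_A)q_A - 87q_A.
Maximising: ∂π_A/∂q_A = 217/2 - 3q_A = 0, giving q_A = 217/6.
Then q_U = (217 - 3·(217/6))/6 = 217/12.
Price P = 304 - 3·(217/4) = 565/4.
Umbra's profit: (565/4 - 87)·(217/12) = 981.0208.

981.02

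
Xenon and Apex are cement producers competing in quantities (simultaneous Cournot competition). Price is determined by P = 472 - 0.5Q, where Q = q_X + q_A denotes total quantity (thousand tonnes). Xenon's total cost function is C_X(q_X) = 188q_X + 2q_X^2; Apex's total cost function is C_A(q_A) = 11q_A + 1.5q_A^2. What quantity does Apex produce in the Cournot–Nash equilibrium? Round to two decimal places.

109.52

Xenon's profit: π_X = (472 - 0.5Q)q_X - (188q_X + 2q_X²). Setting ∂π_X/∂q_X = 0: 284 - 5q_X - (1/2)(q_A) = 0.
Apex's first-order condition: 461 - 4q_A - (1/2)(q_X) = 0.
Rearranging gives the reaction functions q_X = (284 - (1/2)q_A)/5 and q_A = (461 - (1/2)q_X)/4.
Substituting one into the other gives q_X = 45.8481 and q_A = 109.5190.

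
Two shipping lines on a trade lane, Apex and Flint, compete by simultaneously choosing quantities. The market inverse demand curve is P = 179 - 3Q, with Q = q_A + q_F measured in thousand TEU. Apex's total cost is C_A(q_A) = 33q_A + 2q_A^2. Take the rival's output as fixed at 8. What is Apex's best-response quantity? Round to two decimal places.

12.20

With the rival's output fixed at 8, Apex's profit is π_A = (179 - 3·8 - 3q_A)q_A - (33q_A + 2q_A²) = (155 - 3q_A)q_A - (33q_A + 2q_A²).
∂π_A/∂q_A = 122 - 10q_A = 0, so q_A = 61/5.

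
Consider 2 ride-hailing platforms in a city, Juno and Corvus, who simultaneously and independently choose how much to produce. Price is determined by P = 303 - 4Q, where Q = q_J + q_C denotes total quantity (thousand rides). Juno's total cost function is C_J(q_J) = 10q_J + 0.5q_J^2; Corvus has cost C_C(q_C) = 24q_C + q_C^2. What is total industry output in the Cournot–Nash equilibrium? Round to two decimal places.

42.61

Juno's profit: π_J = (303 - 4Q)q_J - (10q_J + (1/2)q_J²). Setting ∂π_J/∂q_J = 0: 293 - 9q_J - 4(q_C) = 0.
Corvus's first-order condition: 279 - 10q_C - 4(q_J) = 0.
Rearranging gives the reaction functions q_J = (293 - 4q_C)/9 and q_C = (279 - 4q_J)/10.
Solving the pair: q_J = 907/37, q_C = 1339/74.
Total output Q = 907/37 + 1339/74 = 42.6081.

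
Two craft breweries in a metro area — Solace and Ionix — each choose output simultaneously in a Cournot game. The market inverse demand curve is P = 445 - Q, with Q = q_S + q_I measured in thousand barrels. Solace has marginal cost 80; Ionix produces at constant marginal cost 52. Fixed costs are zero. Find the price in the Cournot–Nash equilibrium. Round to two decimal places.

192.33

Solace's profit: π_S = (445 - Q)q_S - (80q_S). Setting ∂π_S/∂q_S = 0: 365 - 2q_S - (q_I) = 0.
Ionix's first-order condition: 393 - 2q_I - (q_S) = 0.
Best responses: q_S = (365 - q_I)/2, q_I = (393 - q_S)/2.
Solving the pair: q_S = 337/3, q_I = 421/3.
Total output Q = 758/3, so price P = 445 - 758/3 = 577/3.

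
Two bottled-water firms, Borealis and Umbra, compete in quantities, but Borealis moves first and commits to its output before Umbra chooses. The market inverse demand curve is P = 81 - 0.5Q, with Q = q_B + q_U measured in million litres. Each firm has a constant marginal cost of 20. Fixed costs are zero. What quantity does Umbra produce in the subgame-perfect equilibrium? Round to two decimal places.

The follower Umbra best-responds to any q_B: π_U = (81 - 0.5Q)q_U - 20q_U.
∂π_U/∂q_U = 61 - (1/2)q_B - q_U = 0 gives the reaction function q_U = (61 - (1/2)q_B).
The leader anticipates this reaction. Substituting into P = 81 - 0.5Q gives P = 101/2 - (1/4)q_B, so π_B = (101/2 - (1/4)q_B)q_B - 20q_B.
Leader FOC: 61/2 - (1/2)q_B = 0, so q_B = 61.
Then q_U = (61 - (1/2)·61) = 61/2.

30.50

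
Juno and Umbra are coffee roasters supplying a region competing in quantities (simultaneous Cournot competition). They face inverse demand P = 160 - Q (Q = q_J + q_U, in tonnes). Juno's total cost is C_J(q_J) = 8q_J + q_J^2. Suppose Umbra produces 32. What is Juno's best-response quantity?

30

With the rival's output fixed at 32, Juno's profit is π_J = (160 - 32 - q_J)q_J - (8q_J + q_J²) = (128 - q_J)q_J - (8q_J + q_J²).
∂π_J/∂q_J = 120 - 4q_J = 0, so q_J = 30.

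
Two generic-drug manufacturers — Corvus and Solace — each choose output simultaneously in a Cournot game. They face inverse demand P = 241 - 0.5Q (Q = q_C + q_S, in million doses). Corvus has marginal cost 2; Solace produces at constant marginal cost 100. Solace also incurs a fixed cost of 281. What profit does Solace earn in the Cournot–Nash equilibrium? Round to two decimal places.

Corvus's profit: π_C = (241 - 0.5Q)q_C - (2q_C). Setting ∂π_C/∂q_C = 0: 239 - q_C - (1/2)(q_S) = 0.
Solace's profit: π_S = (241 - 0.5Q)q_S - (100q_S). Setting ∂π_S/∂q_S = 0: 141 - q_S - (1/2)(q_C) = 0.
Best responses: q_C = (239 - (1/2)q_S), q_S = (141 - (1/2)q_C).
Solving the pair: q_C = 674/3, q_S = 86/3.
Price P = 241 - (1/2)·(760/3) = 343/3.
Solace's profit: (343/3 - 100)·(86/3) - 281 = 1169/9.

129.89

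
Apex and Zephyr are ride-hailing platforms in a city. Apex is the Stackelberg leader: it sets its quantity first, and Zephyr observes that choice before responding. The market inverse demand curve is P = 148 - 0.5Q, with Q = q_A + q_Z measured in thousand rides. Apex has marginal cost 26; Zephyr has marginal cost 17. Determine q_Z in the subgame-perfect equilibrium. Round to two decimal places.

The follower Zephyr best-responds to any q_A: π_Z = (148 - 0.5Q)q_Z - 17q_Z.
Follower FOC: 131 - (1/2)q_A - q_Z = 0, so q_Z(q_A) = (131 - (1/2)q_A).
Apex substitutes q_Z(q_A) into its own profit: π_A = q_A(148 - (1/2)q_A - (131 - (1/2)q_A)/2) - 26q_A = (165/2 - (1/4)q_A)q_A - 26q_A.
The leader's first-order condition 113/2 - (1/2)q_A = 0 yields q_A = 113.
Then q_Z = (131 - (1/2)·113) = 149/2.

74.50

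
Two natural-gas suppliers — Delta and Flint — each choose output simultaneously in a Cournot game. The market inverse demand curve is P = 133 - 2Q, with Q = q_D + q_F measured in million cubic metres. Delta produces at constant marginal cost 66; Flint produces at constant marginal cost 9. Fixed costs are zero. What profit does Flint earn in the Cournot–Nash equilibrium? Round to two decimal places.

1820.06

Delta's profit: π_D = (133 - 2Q)q_D - (66q_D). Setting ∂π_D/∂q_D = 0: 67 - 4q_D - 2(q_F) = 0.
Flint's first-order condition: 124 - 4q_F - 2(q_D) = 0.
Rearranging gives the reaction functions q_D = (67 - 2q_F)/4 and q_F = (124 - 2q_D)/4.
Substituting one into the other gives q_D = 5/3 and q_F = 181/6.
Price P = 133 - 2·(191/6) = 208/3.
Flint's profit: (208/3 - 9)·(181/6) = 1820.0556.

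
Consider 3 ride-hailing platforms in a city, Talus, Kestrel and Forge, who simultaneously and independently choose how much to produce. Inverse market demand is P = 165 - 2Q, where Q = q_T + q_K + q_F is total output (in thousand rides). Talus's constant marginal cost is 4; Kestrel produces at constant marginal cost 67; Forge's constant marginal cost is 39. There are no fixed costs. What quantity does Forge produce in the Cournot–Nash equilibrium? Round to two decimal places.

14.88

Talus's profit: π_T = (165 - 2Q)q_T - (4q_T). Setting ∂π_T/∂q_T = 0: 161 - 4q_T - 2(q_K + q_F) = 0.
Kestrel's first-order condition: 98 - 4q_K - 2(q_T + q_F) = 0.
Forge's first-order condition: 126 - 4q_F - 2(q_T + q_K) = 0.
Adding the 3 conditions: 385 − 4Q − 4Q = 0, i.e. Q = 385/8.
Back-substituting: q_T = (161 − 385/4)/2 = 259/8, q_K = (98 − 385/4)/2 = 7/8, q_F = (126 − 385/4)/2 = 119/8.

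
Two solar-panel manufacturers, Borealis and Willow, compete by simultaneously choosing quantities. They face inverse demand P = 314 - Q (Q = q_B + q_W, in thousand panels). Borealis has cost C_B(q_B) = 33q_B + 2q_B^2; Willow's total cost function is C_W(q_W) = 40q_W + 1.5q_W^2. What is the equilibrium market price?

Borealis's profit: π_B = (314 - Q)q_B - (33q_B + 2q_B²). Setting ∂π_B/∂q_B = 0: 281 - 6q_B - (q_W) = 0.
Willow's first-order condition: 274 - 5q_W - (q_B) = 0.
So q_B = (281 - q_W)/6 and q_W = (274 - q_B)/5.
Substituting one into the other gives q_B = 39 and q_W = 47.
Total output Q = 86, so price P = 314 - 86 = 228.

228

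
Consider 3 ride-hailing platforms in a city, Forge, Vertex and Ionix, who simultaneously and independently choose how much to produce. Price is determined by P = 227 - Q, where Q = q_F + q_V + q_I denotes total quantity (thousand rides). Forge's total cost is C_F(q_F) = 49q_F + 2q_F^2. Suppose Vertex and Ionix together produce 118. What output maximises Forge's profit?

10

With rivals' combined output fixed at 118, Forge's profit is π_F = (227 - 118 - q_F)q_F - (49q_F + 2q_F²) = (109 - q_F)q_F - (49q_F + 2q_F²).
∂π_F/∂q_F = 60 - 6q_F = 0, so q_F = 10.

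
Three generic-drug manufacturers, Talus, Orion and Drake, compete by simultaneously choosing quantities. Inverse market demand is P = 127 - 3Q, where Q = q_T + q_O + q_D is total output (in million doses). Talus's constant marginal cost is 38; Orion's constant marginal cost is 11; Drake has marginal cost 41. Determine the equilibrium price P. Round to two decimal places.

54.25

Talus's profit: π_T = (127 - 3Q)q_T - (38q_T). Setting ∂π_T/∂q_T = 0: 89 - 6q_T - 3(q_O + q_D) = 0.
Orion's first-order condition: 116 - 6q_O - 3(q_T + q_D) = 0.
Drake's profit: π_D = (127 - 3Q)q_D - (41q_D). Setting ∂π_D/∂q_D = 0: 86 - 6q_D - 3(q_T + q_O) = 0.
Adding the 3 first-order conditions: 291 − 12Q = 0, so Q = 97/4.
Back-substituting: q_T = (89 − 291/4)/3 = 65/12, q_O = (116 − 291/4)/3 = 173/12, q_D = (86 − 291/4)/3 = 53/12.
Total output Q = 97/4, so price P = 127 - 3·(97/4) = 217/4.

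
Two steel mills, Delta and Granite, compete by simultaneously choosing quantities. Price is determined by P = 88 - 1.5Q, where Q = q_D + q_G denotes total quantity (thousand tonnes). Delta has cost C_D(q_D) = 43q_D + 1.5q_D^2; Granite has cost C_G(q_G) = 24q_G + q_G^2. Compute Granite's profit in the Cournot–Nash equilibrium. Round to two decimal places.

325.21

Delta's profit: π_D = (88 - 1.5Q)q_D - (43q_D + (3/2)q_D²). Setting ∂π_D/∂q_D = 0: 45 - 6q_D - (3/2)(q_G) = 0.
Granite's first-order condition: 64 - 5q_G - (3/2)(q_D) = 0.
Rearranging gives the reaction functions q_D = (45 - (3/2)q_G)/6 and q_G = (64 - (3/2)q_D)/5.
Substituting one into the other gives q_D = 172/37 and q_G = 422/37.
Price P = 88 - (3/2)·(594/37) = 63.9189.
Granite's profit: 63.9189·(422/37) - 24·(422/37) - (422/37)² = 325.2082.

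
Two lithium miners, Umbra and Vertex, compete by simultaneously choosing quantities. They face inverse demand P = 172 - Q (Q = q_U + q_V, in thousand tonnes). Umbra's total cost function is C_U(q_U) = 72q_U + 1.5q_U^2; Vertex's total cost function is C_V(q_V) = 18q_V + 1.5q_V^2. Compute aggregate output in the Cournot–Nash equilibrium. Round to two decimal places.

Umbra's profit: π_U = (172 - Q)q_U - (72q_U + (3/2)q_U²). Setting ∂π_U/∂q_U = 0: 100 - 5q_U - (q_V) = 0.
Vertex's profit: π_V = (172 - Q)q_V - (18q_V + (3/2)q_V²). Setting ∂π_V/∂q_V = 0: 154 - 5q_V - (q_U) = 0.
So q_U = (100 - q_V)/5 and q_V = (154 - q_U)/5.
Solving the pair: q_U = 173/12, q_V = 335/12.
Total output Q = 173/12 + 335/12 = 127/3.

42.33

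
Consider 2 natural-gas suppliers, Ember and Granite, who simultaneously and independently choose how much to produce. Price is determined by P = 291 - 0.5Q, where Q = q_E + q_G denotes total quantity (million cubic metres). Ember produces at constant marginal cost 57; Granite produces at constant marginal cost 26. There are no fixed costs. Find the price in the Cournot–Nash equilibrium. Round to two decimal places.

124.67

Ember's profit: π_E = (291 - 0.5Q)q_E - (57q_E). Setting ∂π_E/∂q_E = 0: 234 - q_E - (1/2)(q_G) = 0.
Granite's profit: π_G = (291 - 0.5Q)q_G - (26q_G). Setting ∂π_G/∂q_G = 0: 265 - q_G - (1/2)(q_E) = 0.
Best responses: q_E = (234 - (1/2)q_G), q_G = (265 - (1/2)q_E).
Substituting one into the other gives q_E = 406/3 and q_G = 592/3.
Total output Q = 998/3, so price P = 291 - (1/2)·(998/3) = 374/3.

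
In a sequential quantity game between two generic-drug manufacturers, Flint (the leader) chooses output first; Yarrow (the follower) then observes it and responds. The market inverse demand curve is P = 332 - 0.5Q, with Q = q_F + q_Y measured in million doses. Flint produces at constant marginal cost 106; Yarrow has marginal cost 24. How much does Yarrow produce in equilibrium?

Solve by backward induction. Given q_F, the follower Yarrow maximises π_Y = (332 - (1/2)q_F - (1/2)q_Y)q_Y - 24q_Y.
∂π_Y/∂q_Y = 308 - (1/2)q_F - q_Y = 0 gives the reaction function q_Y = (308 - (1/2)q_F).
The leader anticipates this reaction. Substituting into P = 332 - 0.5Q gives P = 178 - (1/4)q_F, so π_F = (178 - (1/4)q_F)q_F - 106q_F.
Leader FOC: 72 - (1/2)q_F = 0, so q_F = 144.
Then q_Y = (308 - (1/2)·144) = 236.

236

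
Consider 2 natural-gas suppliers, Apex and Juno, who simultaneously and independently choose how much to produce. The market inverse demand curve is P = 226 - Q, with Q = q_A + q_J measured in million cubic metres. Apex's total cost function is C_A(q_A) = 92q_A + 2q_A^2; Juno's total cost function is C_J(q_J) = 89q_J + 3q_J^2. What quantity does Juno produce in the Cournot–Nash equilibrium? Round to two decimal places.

14.64

Apex's profit: π_A = (226 - Q)q_A - (92q_A + 2q_A²). Setting ∂π_A/∂q_A = 0: 134 - 6q_A - (q_J) = 0.
Juno's first-order condition: 137 - 8q_J - (q_A) = 0.
Rearranging gives the reaction functions q_A = (134 - q_J)/6 and q_J = (137 - q_A)/8.
Substituting one into the other gives q_A = 935/47 and q_J = 688/47.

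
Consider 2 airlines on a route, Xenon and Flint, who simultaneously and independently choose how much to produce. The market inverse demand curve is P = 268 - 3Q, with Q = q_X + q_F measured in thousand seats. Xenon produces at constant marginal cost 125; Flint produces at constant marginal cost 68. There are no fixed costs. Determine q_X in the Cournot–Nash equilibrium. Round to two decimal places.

9.56

Xenon's profit: π_X = (268 - 3Q)q_X - (125q_X). Setting ∂π_X/∂q_X = 0: 143 - 6q_X - 3(q_F) = 0.
Flint's first-order condition: 200 - 6q_F - 3(q_X) = 0.
Best responses: q_X = (143 - 3q_F)/6, q_F = (200 - 3q_X)/6.
Substituting one into the other gives q_X = 86/9 and q_F = 257/9.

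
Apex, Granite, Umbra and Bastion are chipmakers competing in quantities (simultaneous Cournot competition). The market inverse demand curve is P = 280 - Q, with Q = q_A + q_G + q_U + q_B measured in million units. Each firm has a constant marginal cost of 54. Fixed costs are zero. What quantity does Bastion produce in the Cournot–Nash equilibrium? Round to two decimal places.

Each firm earns π_i = (280 - Q)q_i - 54q_i.
First-order condition (treating rivals' output as given): 226 - 2q_i - Σ_{j≠i} q_j = 0.
With identical firms every q_j equals q_i, so Σ_{j≠i} q_j = 3q_i and 226 = 5q_i, giving q_i = 226/5.

45.20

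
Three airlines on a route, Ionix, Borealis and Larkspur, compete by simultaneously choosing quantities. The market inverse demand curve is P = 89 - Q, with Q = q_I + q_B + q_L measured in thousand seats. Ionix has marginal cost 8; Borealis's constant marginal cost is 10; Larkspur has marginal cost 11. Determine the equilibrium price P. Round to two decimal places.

29.50

Ionix's profit: π_I = (89 - Q)q_I - (8q_I). Setting ∂π_I/∂q_I = 0: 81 - 2q_I - (q_B + q_L) = 0.
Borealis's first-order condition: 79 - 2q_B - (q_I + q_L) = 0.
Larkspur's profit: π_L = (89 - Q)q_L - (11q_L). Setting ∂π_L/∂q_L = 0: 78 - 2q_L - (q_I + q_B) = 0.
Summing all 3 equations gives 238 − 4Q = 0, hence Q = 119/2.
Back-substituting: q_I = (81 − 119/2) = 43/2, q_B = (79 − 119/2) = 39/2, q_L = (78 − 119/2) = 37/2.
Total output Q = 119/2, so price P = 89 - 119/2 = 59/2.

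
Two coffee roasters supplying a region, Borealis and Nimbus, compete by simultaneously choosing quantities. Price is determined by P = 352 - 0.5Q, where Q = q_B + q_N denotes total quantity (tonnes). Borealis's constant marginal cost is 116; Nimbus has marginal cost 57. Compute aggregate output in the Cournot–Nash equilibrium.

354

Borealis's profit: π_B = (352 - 0.5Q)q_B - (116q_B). Setting ∂π_B/∂q_B = 0: 236 - q_B - (1/2)(q_N) = 0.
Nimbus's profit: π_N = (352 - 0.5Q)q_N - (57q_N). Setting ∂π_N/∂q_N = 0: 295 - q_N - (1/2)(q_B) = 0.
Rearranging gives the reaction functions q_B = (236 - (1/2)q_N) and q_N = (295 - (1/2)q_B).
Solving the pair: q_B = 118, q_N = 236.
Total output Q = 118 + 236 = 354.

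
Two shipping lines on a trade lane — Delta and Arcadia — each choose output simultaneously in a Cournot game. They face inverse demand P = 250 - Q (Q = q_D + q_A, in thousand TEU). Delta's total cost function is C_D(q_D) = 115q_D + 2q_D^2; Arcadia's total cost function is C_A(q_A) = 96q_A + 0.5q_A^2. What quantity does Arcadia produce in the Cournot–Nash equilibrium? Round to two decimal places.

46.41

Delta's profit: π_D = (250 - Q)q_D - (115q_D + 2q_D²). Setting ∂π_D/∂q_D = 0: 135 - 6q_D - (q_A) = 0.
Arcadia's first-order condition: 154 - 3q_A - (q_D) = 0.
Best responses: q_D = (135 - q_A)/6, q_A = (154 - q_D)/3.
Solving the pair: q_D = 251/17, q_A = 789/17.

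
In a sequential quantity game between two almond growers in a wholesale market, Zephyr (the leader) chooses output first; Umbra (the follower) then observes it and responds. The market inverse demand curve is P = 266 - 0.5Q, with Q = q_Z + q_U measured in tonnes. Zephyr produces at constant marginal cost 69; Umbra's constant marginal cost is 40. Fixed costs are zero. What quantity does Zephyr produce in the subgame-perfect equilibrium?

168

The follower Umbra best-responds to any q_Z: π_U = (266 - 0.5Q)q_U - 40q_U.
Setting the follower's marginal profit to zero, 226 - (1/2)q_Z - q_U = 0, i.e. q_U = (226 - (1/2)q_Z).
Zephyr substitutes q_U(q_Z) into its own profit: π_Z = q_Z(266 - (1/2)q_Z - (226 - (1/2)q_Z)/2) - 69q_Z = (153 - (1/4)q_Z)q_Z - 69q_Z.
Maximising: ∂π_Z/∂q_Z = 84 - (1/2)q_Z = 0, giving q_Z = 168.
Then q_U = (226 - (1/2)·168) = 142.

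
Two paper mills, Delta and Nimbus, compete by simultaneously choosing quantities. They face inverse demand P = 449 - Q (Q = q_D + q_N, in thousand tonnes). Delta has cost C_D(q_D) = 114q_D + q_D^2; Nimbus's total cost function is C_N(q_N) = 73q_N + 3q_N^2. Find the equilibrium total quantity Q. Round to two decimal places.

Delta's profit: π_D = (449 - Q)q_D - (114q_D + q_D²). Setting ∂π_D/∂q_D = 0: 335 - 4q_D - (q_N) = 0.
Nimbus's first-order condition: 376 - 8q_N - (q_D) = 0.
Rearranging gives the reaction functions q_D = (335 - q_N)/4 and q_N = (376 - q_D)/8.
Solving the pair: q_D = 74.3226, q_N = 1169/31.
Total output Q = 74.3226 + 1169/31 = 112.0323.

112.03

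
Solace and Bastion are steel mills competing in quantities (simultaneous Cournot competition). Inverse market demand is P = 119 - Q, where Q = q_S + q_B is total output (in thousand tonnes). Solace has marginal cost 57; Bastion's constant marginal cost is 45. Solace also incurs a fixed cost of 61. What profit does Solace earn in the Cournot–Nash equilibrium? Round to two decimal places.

Solace's profit: π_S = (119 - Q)q_S - (57q_S). Setting ∂π_S/∂q_S = 0: 62 - 2q_S - (q_B) = 0.
Bastion's first-order condition: 74 - 2q_B - (q_S) = 0.
Rearranging gives the reaction functions q_S = (62 - q_B)/2 and q_B = (74 - q_S)/2.
Substituting one into the other gives q_S = 50/3 and q_B = 86/3.
Price P = 119 - 136/3 = 221/3.
Solace's profit: (221/3 - 57)·(50/3) - 61 = 1951/9.

216.78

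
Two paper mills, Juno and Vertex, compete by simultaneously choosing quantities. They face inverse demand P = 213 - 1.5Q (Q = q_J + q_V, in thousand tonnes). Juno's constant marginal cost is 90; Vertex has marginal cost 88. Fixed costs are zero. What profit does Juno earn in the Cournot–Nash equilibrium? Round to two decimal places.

1084.52

Juno's profit: π_J = (213 - 1.5Q)q_J - (90q_J). Setting ∂π_J/∂q_J = 0: 123 - 3q_J - (3/2)(q_V) = 0.
Vertex's profit: π_V = (213 - 1.5Q)q_V - (88q_V). Setting ∂π_V/∂q_V = 0: 125 - 3q_V - (3/2)(q_J) = 0.
So q_J = (123 - (3/2)q_V)/3 and q_V = (125 - (3/2)q_J)/3.
Solving the pair: q_J = 242/9, q_V = 254/9.
Price P = 213 - (3/2)·(496/9) = 391/3.
Juno's profit: (391/3 - 90)·(242/9) = 1084.5185.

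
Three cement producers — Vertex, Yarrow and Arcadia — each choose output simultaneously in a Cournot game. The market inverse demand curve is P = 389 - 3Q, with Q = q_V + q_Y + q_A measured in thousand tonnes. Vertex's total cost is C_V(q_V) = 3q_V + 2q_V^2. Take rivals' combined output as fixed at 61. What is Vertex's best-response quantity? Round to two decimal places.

20.30

With rivals' combined output fixed at 61, Vertex's profit is π_V = (389 - 3·61 - 3q_V)q_V - (3q_V + 2q_V²) = (206 - 3q_V)q_V - (3q_V + 2q_V²).
∂π_V/∂q_V = 203 - 10q_V = 0, so q_V = 203/10.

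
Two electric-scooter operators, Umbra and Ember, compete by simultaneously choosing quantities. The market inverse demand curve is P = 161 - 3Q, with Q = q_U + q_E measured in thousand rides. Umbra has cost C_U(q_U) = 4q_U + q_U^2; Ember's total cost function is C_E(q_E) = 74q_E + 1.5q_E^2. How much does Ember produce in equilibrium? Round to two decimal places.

3.57

Umbra's profit: π_U = (161 - 3Q)q_U - (4q_U + q_U²). Setting ∂π_U/∂q_U = 0: 157 - 8q_U - 3(q_E) = 0.
Ember's first-order condition: 87 - 9q_E - 3(q_U) = 0.
Best responses: q_U = (157 - 3q_E)/8, q_E = (87 - 3q_U)/9.
Substituting one into the other gives q_U = 128/7 and q_E = 25/7.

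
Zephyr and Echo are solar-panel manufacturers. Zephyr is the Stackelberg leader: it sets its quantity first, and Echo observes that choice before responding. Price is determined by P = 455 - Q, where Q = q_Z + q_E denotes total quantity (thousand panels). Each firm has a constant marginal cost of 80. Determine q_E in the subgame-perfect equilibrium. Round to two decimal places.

93.75

Solve by backward induction. Given q_Z, the follower Echo maximises π_E = (455 - q_Z - q_E)q_E - 80q_E.
Follower FOC: 375 - q_Z - 2q_E = 0, so q_E(q_Z) = (375 - q_Z)/2.
The leader anticipates this reaction. Substituting into P = 455 - Q gives P = 535/2 - (1/2)q_Z, so π_Z = (535/2 - (1/2)q_Z)q_Z - 80q_Z.
Maximising: ∂π_Z/∂q_Z = 375/2 - q_Z = 0, giving q_Z = 375/2.
Then q_E = (375 - 375/2)/2 = 375/4.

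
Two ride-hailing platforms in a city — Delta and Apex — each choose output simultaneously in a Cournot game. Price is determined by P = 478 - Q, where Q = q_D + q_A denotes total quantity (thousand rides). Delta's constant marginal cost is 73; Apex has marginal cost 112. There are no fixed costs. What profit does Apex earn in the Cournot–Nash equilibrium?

11881

Delta's profit: π_D = (478 - Q)q_D - (73q_D). Setting ∂π_D/∂q_D = 0: 405 - 2q_D - (q_A) = 0.
Apex's first-order condition: 366 - 2q_A - (q_D) = 0.
Best responses: q_D = (405 - q_A)/2, q_A = (366 - q_D)/2.
Substituting one into the other gives q_D = 148 and q_A = 109.
Price P = 478 - 257 = 221.
Apex's profit: (221 - 112)·109 = 11881.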